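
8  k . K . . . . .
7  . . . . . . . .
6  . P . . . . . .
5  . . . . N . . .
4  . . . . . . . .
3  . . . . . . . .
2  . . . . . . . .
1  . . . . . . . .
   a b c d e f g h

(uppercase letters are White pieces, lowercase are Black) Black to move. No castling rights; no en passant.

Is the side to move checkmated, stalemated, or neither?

Black to move; black king on a8.
In check: no.
King squares — a7: attacked by Pb6; b7: attacked by Kc8; b8: attacked by Kc8.
Legal moves for Black: none.
Not in check and no legal moves → stalemate.

stalemate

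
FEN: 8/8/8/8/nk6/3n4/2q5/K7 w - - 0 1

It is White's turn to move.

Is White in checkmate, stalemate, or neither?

stalemate

White to move; white king on a1.
In check: no.
King squares — b1: attacked by Qc2; a2: attacked by Qc2; b2: attacked by Qc2.
Legal moves for White: none.
Not in check and no legal moves → stalemate.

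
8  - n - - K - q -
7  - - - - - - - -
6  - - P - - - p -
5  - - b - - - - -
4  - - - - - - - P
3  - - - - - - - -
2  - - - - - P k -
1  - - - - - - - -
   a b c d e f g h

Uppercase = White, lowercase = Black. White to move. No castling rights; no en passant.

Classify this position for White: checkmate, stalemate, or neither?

White to move; white king on e8.
In check: yes, from the black queen on g8.
King squares — d7: attacked by Nb8; e7: attacked by Bc5; f7: attacked by Qg8; d8: attacked by Qg8; f8: attacked by Bc5.
Legal moves for White: none.
In check with no legal moves → checkmate.

checkmate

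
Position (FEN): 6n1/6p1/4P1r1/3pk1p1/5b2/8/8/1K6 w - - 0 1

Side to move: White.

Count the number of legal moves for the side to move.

5

White to move; king on b1.
In check: no.
Legal moves: Kc2, Kb2, Ka2, Ka1, e7.
Count: 5.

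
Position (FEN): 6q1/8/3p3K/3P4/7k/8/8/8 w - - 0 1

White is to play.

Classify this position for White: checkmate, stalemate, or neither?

stalemate

White to move; white king on h6.
In check: no.
King squares — g5: attacked by Kh4; h5: attacked by Kh4; g6: attacked by Qg8; g7: attacked by Qg8; h7: attacked by Qg8.
Legal moves for White: none.
Not in check and no legal moves → stalemate.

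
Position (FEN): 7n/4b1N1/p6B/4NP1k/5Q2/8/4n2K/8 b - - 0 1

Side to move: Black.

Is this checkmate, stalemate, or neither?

Black to move; black king on h5.
In check: yes, from the white knight on g7.
King squares — g4: attacked by Qf4; h4: attacked by Qf4; g5: attacked by Qf4; g6: attacked by Ne5; h6: attacked by Qf4.
Legal moves for Black: none.
In check with no legal moves → checkmate.

checkmate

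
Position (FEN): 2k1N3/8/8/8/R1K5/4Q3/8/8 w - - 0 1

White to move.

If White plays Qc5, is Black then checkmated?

After Qc5: black king on c8; in check: yes, from the white queen on c5.
Black has 4 legal replies: Kd8, Kb8, Kd7, Kb7.
In check but a legal move exists → not checkmate.

no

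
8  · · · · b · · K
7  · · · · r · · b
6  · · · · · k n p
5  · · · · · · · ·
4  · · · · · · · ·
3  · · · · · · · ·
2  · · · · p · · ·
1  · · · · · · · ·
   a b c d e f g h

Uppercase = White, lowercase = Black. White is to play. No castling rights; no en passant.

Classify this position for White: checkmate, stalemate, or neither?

checkmate

White to move; white king on h8.
In check: yes, from the black knight on g6.
King squares — g7: attacked by Kf6; h7: attacked by Re7; g8: attacked by Bh7.
Legal moves for White: none.
In check with no legal moves → checkmate.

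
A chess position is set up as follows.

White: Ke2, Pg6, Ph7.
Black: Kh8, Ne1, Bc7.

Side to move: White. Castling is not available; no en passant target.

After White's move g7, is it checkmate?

After g7: black king on h8; in check: yes, from the white pawn on g7.
Black has 2 legal replies: Kxh7, Kxg7.
In check but a legal move exists → not checkmate.

no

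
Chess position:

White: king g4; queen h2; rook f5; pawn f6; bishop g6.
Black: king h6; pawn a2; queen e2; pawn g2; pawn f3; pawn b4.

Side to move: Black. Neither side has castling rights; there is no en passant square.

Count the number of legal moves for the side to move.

Black to move; king on h6.
In check: yes, from the white queen on h2.
Legal moves: Kxg6.
Count: 1.

1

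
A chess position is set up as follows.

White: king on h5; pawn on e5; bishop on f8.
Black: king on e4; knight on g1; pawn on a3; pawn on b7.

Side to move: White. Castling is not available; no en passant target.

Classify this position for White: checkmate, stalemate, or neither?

neither

White to move; white king on h5.
In check: no.
Legal moves for White: Bg7, Be7, Bh6, Bd6, Bc5, Bb4, Bxa3, Kh6, Kg6, Kg5, Kh4, Kg4, e6.
White has 13 legal moves and is not in check → neither.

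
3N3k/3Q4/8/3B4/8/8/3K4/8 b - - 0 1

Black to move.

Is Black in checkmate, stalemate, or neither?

stalemate

Black to move; black king on h8.
In check: no.
King squares — g7: attacked by Qd7; h7: attacked by Qd7; g8: attacked by Bd5.
Legal moves for Black: none.
Not in check and no legal moves → stalemate.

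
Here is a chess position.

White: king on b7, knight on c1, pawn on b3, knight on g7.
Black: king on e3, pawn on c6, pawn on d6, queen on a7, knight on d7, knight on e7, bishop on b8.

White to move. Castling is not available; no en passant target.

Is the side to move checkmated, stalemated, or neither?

White to move; white king on b7.
In check: yes, from the black queen on a7.
King squares — a6: attacked by Qa7; b6: attacked by Qa7; c6: attacked by Ne7; a7: attacked by Bb8; c7: attacked by Qa7; a8: attacked by Qa7; b8: attacked by Qa7; c8: attacked by Ne7.
Legal moves for White: none.
In check with no legal moves → checkmate.

checkmate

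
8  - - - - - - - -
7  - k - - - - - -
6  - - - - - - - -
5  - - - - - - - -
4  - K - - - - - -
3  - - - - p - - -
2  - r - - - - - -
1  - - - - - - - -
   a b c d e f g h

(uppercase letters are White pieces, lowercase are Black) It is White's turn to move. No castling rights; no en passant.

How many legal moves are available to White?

White to move; king on b4.
In check: yes, from the black rook on b2.
Legal moves: Kc5, Ka5, Kc4, Ka4, Kc3, Ka3.
Count: 6.

6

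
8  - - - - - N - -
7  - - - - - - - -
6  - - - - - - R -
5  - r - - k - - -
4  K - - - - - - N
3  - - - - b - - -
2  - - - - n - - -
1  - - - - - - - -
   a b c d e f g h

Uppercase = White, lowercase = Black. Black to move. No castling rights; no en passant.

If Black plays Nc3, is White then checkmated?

no

After Nc3: white king on a4; in check: yes, from the black knight on c3.
White has 1 legal reply: Ka3.
In check but a legal move exists → not checkmate.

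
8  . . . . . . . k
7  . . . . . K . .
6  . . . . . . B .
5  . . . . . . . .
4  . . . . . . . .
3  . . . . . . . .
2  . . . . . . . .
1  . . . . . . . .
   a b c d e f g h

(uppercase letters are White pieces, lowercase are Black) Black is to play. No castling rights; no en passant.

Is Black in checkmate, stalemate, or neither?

Black to move; black king on h8.
In check: no.
King squares — g7: attacked by Kf7; h7: attacked by Bg6; g8: attacked by Kf7.
Legal moves for Black: none.
Not in check and no legal moves → stalemate.

stalemate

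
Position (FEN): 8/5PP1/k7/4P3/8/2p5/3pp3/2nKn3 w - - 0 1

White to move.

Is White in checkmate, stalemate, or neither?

checkmate

White to move; white king on d1.
In check: yes, from the black pawn on e2.
King squares — c1: attacked by Pd2; e1: attacked by Pd2; c2: attacked by Ne1; d2: attacked by Pc3; e2: attacked by Nc1.
Legal moves for White: none.
In check with no legal moves → checkmate.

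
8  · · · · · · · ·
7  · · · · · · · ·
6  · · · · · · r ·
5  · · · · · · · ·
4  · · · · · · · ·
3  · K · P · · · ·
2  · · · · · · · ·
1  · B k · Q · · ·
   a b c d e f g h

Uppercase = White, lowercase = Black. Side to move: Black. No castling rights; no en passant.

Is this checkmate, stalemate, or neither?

checkmate

Black to move; black king on c1.
In check: yes, from the white queen on e1.
King squares — b1: attacked by Qe1; d1: attacked by Qe1; b2: attacked by Kb3; c2: attacked by Bb1; d2: attacked by Qe1.
Legal moves for Black: none.
In check with no legal moves → checkmate.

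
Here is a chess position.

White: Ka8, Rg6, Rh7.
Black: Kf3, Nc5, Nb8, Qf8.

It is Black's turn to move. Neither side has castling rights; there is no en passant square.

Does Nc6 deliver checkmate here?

yes

After Nc6: white king on a8; in check: yes, from the black queen on f8.
King squares — a7: attacked by Nc6; b7: attacked by Nc5; b8: attacked by Nc6.
White has no legal moves → checkmate.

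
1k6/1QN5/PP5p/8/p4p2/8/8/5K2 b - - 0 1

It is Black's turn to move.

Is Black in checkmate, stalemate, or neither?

checkmate

Black to move; black king on b8.
In check: yes, from the white queen on b7.
King squares — a7: attacked by Pb6; b7: attacked by Pa6; c7: attacked by Pb6; a8: attacked by Qb7; c8: attacked by Qb7.
Legal moves for Black: none.
In check with no legal moves → checkmate.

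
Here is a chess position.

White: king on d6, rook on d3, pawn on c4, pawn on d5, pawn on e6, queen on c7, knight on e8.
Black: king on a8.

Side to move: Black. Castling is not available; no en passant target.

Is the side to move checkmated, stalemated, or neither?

stalemate

Black to move; black king on a8.
In check: no.
King squares — a7: attacked by Qc7; b7: attacked by Qc7; b8: attacked by Qc7.
Legal moves for Black: none.
Not in check and no legal moves → stalemate.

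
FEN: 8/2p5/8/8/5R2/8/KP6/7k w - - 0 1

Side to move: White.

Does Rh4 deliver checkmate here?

After Rh4: black king on h1; in check: yes, from the white rook on h4.
Black has 2 legal replies: Kg2, Kg1.
In check but a legal move exists → not checkmate.

no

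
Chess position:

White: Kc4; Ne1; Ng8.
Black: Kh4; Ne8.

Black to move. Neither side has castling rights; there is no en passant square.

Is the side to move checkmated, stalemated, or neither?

Black to move; black king on h4.
In check: no.
Legal moves for Black: Ng7, Nc7, Nf6, Nd6+, Kh5, Kg5, Kg4, Kh3, Kg3.
Black has 9 legal moves and is not in check → neither.

neither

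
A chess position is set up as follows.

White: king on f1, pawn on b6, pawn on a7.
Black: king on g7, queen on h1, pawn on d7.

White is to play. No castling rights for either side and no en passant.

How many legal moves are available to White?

2

White to move; king on f1.
In check: yes, from the black queen on h1.
Legal moves: Kf2, Ke2.
Count: 2.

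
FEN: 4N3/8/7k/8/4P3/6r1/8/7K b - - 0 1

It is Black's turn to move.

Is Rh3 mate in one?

After Rh3: white king on h1; in check: yes, from the black rook on h3.
White has 2 legal replies: Kg2, Kg1.
In check but a legal move exists → not checkmate.

no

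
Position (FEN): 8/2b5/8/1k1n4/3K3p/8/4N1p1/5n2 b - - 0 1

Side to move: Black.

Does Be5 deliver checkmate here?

no

After Be5: white king on d4; in check: yes, from the black bishop on e5.
White has 4 legal replies: Kxe5, Kxd5, Ke4, Kd3.
In check but a legal move exists → not checkmate.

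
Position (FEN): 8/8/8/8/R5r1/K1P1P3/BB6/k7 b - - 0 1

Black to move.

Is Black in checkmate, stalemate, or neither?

Black to move; black king on a1.
In check: yes, from the white bishop on b2.
King squares — b1: attacked by Ba2; a2: attacked by Ka3; b2: attacked by Ka3.
Legal moves for Black: none.
In check with no legal moves → checkmate.

checkmate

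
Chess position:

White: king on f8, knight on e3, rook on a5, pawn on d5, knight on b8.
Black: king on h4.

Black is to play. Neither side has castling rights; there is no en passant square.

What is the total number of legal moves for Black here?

4

Black to move; king on h4.
In check: no.
Legal moves: Kh5, Kg5, Kh3, Kg3.
Count: 4.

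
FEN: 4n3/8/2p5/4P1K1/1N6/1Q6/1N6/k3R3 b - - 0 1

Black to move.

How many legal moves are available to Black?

Black to move; king on a1.
In check: yes, from the white rook on e1.
Legal moves: none.
Count: 0.

0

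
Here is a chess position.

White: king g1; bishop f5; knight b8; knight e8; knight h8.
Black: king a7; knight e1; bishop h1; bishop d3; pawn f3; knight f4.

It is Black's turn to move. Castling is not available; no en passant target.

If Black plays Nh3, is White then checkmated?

no

After Nh3: white king on g1; in check: yes, from the black knight on h3.
White has 3 legal replies: Kh2, Kxh1, Bxh3.
In check but a legal move exists → not checkmate.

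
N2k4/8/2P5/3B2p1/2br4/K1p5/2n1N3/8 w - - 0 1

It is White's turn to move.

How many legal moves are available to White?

1

White to move; king on a3.
In check: yes, from the black knight on c2.
Legal moves: Ka4.
Count: 1.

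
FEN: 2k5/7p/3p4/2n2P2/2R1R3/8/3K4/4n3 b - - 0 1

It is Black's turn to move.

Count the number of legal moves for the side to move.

Black to move; king on c8.
In check: no.
Legal moves: Kd8, Kb8, Kd7, Kc7, Kb7, Nf3+, Nd3, Ng2, Nc2, h6, d5, h5.
Count: 12.

12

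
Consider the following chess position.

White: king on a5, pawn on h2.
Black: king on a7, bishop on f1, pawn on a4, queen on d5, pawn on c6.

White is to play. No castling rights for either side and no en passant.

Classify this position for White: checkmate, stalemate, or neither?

White to move; white king on a5.
In check: yes, from the black queen on d5.
King squares — a4: available; b4: available; b5: attacked by Bf1; a6: attacked by Bf1; b6: attacked by Ka7.
Legal moves for White: Kb4, Kxa4.
White is in check but has 2 legal moves → neither.

neither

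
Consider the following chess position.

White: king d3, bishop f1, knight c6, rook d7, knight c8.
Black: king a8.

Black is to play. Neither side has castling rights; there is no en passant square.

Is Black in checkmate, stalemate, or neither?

stalemate

Black to move; black king on a8.
In check: no.
King squares — a7: attacked by Nc6; b7: attacked by Rd7; b8: attacked by Nc6.
Legal moves for Black: none.
Not in check and no legal moves → stalemate.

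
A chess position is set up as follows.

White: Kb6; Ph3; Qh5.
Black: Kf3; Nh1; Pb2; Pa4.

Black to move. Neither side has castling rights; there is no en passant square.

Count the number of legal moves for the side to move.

Black to move; king on f3.
In check: yes, from the white queen on h5.
Legal moves: Kf4, Ke4, Kg3, Ke3, Kg2, Kf2.
Count: 6.

6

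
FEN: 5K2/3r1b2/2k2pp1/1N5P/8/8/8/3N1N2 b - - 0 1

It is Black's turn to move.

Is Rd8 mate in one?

no

After Rd8: white king on f8; in check: yes, from the black rook on d8.
White has 3 legal replies: Kg7, Kxf7, Ke7.
In check but a legal move exists → not checkmate.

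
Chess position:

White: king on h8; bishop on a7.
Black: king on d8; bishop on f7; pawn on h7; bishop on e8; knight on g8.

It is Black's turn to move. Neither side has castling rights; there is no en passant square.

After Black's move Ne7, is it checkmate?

no

After Ne7: white king on h8; in check: no.
White is not in check, so this cannot be checkmate.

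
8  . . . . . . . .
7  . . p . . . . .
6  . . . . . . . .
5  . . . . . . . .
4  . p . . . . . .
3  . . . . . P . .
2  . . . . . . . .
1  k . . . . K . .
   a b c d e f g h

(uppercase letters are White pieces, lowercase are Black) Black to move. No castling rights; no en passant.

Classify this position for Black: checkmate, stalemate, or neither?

Black to move; black king on a1.
In check: no.
Legal moves for Black: Kb2, Ka2, Kb1, c6, b3, c5.
Black has 6 legal moves and is not in check → neither.

neither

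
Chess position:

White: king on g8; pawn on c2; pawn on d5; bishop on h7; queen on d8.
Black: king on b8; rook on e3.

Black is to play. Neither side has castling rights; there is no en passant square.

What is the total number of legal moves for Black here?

Black to move; king on b8.
In check: yes, from the white queen on d8.
Legal moves: Kb7, Ka7.
Count: 2.

2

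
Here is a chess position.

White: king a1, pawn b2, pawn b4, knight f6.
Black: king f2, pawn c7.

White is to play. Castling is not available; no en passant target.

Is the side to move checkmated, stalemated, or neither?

White to move; white king on a1.
In check: no.
Legal moves for White: Ng8, Ne8, Nh7, Nd7, Nh5, Nd5, Ng4+, Ne4+, Ka2, Kb1, b5, b3.
White has 12 legal moves and is not in check → neither.

neither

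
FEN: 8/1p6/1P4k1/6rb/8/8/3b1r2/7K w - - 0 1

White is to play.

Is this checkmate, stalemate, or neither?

stalemate

White to move; white king on h1.
In check: no.
King squares — g1: attacked by Rg5; g2: attacked by Rf2; h2: attacked by Rf2.
Legal moves for White: none.
Not in check and no legal moves → stalemate.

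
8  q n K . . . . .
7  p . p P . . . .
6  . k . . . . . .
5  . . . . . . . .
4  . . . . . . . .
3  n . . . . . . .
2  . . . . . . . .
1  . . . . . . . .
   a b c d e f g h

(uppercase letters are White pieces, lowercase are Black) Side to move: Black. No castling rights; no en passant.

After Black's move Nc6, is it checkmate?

After Nc6: white king on c8; in check: yes, from the black queen on a8.
King squares — b7: attacked by Kb6; c7: attacked by Kb6; d7: own pawn; b8: attacked by Nc6; d8: attacked by Nc6.
White has no legal moves → checkmate.

yes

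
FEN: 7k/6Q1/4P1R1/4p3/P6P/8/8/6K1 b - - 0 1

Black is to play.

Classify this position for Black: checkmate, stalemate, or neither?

checkmate

Black to move; black king on h8.
In check: yes, from the white queen on g7.
King squares — g7: attacked by Rg6; h7: attacked by Qg7; g8: attacked by Qg7.
Legal moves for Black: none.
In check with no legal moves → checkmate.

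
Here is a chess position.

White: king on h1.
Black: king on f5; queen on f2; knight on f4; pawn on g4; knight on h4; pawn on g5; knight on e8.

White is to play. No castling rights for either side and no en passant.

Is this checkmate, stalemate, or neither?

White to move; white king on h1.
In check: no.
King squares — g1: attacked by Qf2; g2: attacked by Qf2; h2: attacked by Qf2.
Legal moves for White: none.
Not in check and no legal moves → stalemate.

stalemate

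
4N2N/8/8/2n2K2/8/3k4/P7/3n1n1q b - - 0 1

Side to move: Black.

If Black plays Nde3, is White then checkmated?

no

After Nde3: white king on f5; in check: yes, from the black knight on e3.
White has 5 legal replies: Kg6, Kf6, Kg5, Ke5, Kf4.
In check but a legal move exists → not checkmate.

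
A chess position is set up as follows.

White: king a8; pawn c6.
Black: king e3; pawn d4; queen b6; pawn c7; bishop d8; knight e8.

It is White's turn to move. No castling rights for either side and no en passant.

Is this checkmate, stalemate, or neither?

White to move; white king on a8.
In check: no.
King squares — a7: attacked by Qb6; b7: attacked by Qb6; b8: attacked by Qb6.
Legal moves for White: none.
Not in check and no legal moves → stalemate.

stalemate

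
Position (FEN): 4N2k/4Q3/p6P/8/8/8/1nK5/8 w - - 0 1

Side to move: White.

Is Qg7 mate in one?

yes

After Qg7: black king on h8; in check: yes, from the white queen on g7.
King squares — g7: attacked by Ph6; h7: attacked by Qg7; g8: attacked by Qg7.
Black has no legal moves → checkmate.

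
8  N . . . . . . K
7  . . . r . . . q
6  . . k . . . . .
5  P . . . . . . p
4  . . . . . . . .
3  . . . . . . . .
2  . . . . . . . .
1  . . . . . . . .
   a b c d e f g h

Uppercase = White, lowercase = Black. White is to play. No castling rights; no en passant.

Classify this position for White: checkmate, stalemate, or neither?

White to move; white king on h8.
In check: yes, from the black queen on h7.
King squares — g7: attacked by Rd7; h7: attacked by Rd7; g8: attacked by Qh7.
Legal moves for White: none.
In check with no legal moves → checkmate.

checkmate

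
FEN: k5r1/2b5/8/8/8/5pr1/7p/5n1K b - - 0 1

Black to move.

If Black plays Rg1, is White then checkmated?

yes

After Rg1: white king on h1; in check: yes, from the black rook on g1.
King squares — g1: attacked by Ph2; g2: attacked by Rg1; h2: attacked by Nf1.
White has no legal moves → checkmate.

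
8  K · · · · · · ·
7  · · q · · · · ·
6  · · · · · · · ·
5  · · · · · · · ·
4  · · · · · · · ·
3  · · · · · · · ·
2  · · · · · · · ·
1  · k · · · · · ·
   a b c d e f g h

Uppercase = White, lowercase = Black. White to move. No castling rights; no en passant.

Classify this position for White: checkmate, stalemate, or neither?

White to move; white king on a8.
In check: no.
King squares — a7: attacked by Qc7; b7: attacked by Qc7; b8: attacked by Qc7.
Legal moves for White: none.
Not in check and no legal moves → stalemate.

stalemate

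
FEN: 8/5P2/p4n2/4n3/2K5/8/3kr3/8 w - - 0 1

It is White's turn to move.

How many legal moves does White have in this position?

4

White to move; king on c4.
In check: yes, from the black knight on e5.
Legal moves: Kc5, Kd4, Kb4, Kb3.
Count: 4.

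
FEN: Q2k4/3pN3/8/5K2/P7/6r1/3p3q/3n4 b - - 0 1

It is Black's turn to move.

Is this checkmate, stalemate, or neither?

Black to move; black king on d8.
In check: yes, from the white queen on a8.
Legal moves for Black: Kxe7, Kc7.
Black is in check but has 2 legal moves → neither.

neither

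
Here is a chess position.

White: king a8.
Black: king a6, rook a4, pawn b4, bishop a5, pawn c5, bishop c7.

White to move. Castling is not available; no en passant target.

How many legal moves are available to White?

0

White to move; king on a8.
In check: no.
Legal moves: none.
Count: 0.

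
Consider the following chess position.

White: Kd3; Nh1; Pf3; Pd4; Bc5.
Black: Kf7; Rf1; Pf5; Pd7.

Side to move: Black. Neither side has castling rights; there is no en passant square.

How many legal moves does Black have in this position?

18

Black to move; king on f7.
In check: no.
Legal moves: Kg8, Ke8, Kg7, Kg6, Kf6, Ke6, Rxf3+, Rf2, Rxh1, Rg1, Re1, Rd1+, Rc1, Rb1, Ra1, d6, f4, d5.
Count: 18.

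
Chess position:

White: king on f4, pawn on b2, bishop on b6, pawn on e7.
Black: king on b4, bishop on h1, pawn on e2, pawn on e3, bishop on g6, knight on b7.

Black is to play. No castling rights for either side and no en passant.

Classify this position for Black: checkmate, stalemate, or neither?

Black to move; black king on b4.
In check: no.
Legal moves for Black include: Nd8, Nd6, Nc5, Na5, Be8, Bh7, Bf7, Bh5, Bf5, Bge4, Bd3, Bc2, Bb1, Kb5, Kc4, Ka4, Kb3, Bc6, ... (list truncated; more exist).
Black has legal moves and is not in check → neither.

neither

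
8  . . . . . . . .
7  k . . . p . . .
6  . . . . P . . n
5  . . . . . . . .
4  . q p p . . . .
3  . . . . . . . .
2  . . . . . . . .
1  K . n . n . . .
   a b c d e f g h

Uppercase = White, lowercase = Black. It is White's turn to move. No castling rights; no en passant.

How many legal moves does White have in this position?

0

White to move; king on a1.
In check: no.
Legal moves: none.
Count: 0.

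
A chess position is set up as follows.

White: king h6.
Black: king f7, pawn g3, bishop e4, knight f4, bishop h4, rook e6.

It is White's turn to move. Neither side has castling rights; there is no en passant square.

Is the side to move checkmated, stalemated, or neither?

White to move; white king on h6.
In check: yes, from the black rook on e6.
King squares — g5: attacked by Bh4; h5: attacked by Nf4; g6: attacked by Be4; g7: attacked by Kf7; h7: attacked by Be4.
Legal moves for White: none.
In check with no legal moves → checkmate.

checkmate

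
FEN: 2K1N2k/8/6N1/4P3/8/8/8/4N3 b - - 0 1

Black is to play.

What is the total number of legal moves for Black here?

2

Black to move; king on h8.
In check: yes, from the white knight on g6.
Legal moves: Kg8, Kh7.
Count: 2.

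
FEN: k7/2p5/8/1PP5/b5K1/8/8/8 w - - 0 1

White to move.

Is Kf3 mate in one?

After Kf3: black king on a8; in check: no.
Black is not in check, so this cannot be checkmate.

no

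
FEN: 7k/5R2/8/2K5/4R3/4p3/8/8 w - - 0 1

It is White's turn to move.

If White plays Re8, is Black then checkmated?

After Re8: black king on h8; in check: yes, from the white rook on e8.
King squares — g7: attacked by Rf7; h7: attacked by Rf7; g8: attacked by Re8.
Black has no legal moves → checkmate.

yes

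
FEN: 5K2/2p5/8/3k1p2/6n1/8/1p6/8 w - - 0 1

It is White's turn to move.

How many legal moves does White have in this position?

White to move; king on f8.
In check: no.
Legal moves: Kg8, Ke8, Kg7, Kf7, Ke7.
Count: 5.

5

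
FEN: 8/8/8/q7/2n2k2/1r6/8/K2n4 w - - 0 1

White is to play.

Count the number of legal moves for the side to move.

White to move; king on a1.
In check: yes, from the black queen on a5.
Legal moves: none.
Count: 0.

0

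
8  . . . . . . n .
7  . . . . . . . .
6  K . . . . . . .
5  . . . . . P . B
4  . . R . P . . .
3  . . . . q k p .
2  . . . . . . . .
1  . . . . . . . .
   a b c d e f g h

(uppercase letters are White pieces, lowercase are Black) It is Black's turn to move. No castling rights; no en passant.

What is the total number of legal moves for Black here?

3

Black to move; king on f3.
In check: yes, from the white bishop on h5.
Legal moves: Kf4, Kg2, Kf2.
Count: 3.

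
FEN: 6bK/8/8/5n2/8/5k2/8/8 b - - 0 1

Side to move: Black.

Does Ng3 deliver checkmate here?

no

After Ng3: white king on h8; in check: no.
White is not in check, so this cannot be checkmate.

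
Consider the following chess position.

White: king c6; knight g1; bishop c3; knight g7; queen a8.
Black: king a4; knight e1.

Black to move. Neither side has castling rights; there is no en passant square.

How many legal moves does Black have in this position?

Black to move; king on a4.
In check: yes, from the white queen on a8.
Legal moves: Kb3.
Count: 1.

1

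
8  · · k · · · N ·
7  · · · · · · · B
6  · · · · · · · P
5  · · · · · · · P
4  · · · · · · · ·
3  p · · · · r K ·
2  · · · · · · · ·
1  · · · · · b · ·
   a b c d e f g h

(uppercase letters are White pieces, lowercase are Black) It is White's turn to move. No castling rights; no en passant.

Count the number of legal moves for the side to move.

White to move; king on g3.
In check: yes, from the black rook on f3.
Legal moves: Kh4, Kg4, Kxf3, Kh2.
Count: 4.

4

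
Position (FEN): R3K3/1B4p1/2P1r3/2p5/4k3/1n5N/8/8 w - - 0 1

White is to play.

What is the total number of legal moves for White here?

4

White to move; king on e8.
In check: yes, from the black rook on e6.
Legal moves: Kf8, Kd8, Kf7, Kd7.
Count: 4.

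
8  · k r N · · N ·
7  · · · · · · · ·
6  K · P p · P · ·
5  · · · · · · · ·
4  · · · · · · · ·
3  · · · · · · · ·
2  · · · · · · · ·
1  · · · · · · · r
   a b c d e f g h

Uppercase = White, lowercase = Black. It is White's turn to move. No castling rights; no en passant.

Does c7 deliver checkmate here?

After c7: black king on b8; in check: yes, from the white pawn on c7.
Black has 3 legal replies: Ka8, Kxc7, Rxc7.
In check but a legal move exists → not checkmate.

no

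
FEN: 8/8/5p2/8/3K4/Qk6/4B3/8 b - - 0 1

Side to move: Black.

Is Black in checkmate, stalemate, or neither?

Black to move; black king on b3.
In check: yes, from the white queen on a3.
Legal moves for Black: Kxa3, Kc2.
Black is in check but has 2 legal moves → neither.

neither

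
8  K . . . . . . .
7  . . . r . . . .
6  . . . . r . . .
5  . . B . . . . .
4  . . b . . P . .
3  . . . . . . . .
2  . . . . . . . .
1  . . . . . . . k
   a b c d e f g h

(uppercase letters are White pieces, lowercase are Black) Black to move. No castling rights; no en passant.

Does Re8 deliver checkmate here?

After Re8: white king on a8; in check: yes, from the black rook on e8.
King squares — a7: attacked by Rd7; b7: attacked by Rd7; b8: attacked by Re8.
White has no legal moves → checkmate.

yes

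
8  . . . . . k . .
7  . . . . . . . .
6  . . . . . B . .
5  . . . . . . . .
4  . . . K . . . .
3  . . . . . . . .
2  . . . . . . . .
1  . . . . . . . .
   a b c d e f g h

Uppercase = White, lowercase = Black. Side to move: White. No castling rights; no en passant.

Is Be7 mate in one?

After Be7: black king on f8; in check: yes, from the white bishop on e7.
Black has 5 legal replies: Kg8, Ke8, Kg7, Kf7, Kxe7.
In check but a legal move exists → not checkmate.

no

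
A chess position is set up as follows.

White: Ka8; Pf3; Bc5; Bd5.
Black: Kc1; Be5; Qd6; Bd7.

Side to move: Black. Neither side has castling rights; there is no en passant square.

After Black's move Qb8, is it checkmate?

yes

After Qb8: white king on a8; in check: yes, from the black queen on b8.
King squares — a7: attacked by Qb8; b7: attacked by Qb8; b8: attacked by Be5.
White has no legal moves → checkmate.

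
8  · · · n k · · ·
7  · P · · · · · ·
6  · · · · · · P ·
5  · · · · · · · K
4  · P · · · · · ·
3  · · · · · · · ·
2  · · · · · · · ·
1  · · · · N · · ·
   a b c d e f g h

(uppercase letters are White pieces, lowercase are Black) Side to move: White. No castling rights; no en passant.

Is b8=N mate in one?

After b8=N: black king on e8; in check: no.
Black is not in check, so this cannot be checkmate.

no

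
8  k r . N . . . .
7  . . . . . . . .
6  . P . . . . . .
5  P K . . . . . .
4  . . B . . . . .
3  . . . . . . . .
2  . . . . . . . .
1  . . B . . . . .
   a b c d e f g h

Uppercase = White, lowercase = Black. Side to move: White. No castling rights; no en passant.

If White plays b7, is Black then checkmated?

no

After b7: black king on a8; in check: yes, from the white pawn on b7.
Black has 2 legal replies: Ka7, Rxb7+.
In check but a legal move exists → not checkmate.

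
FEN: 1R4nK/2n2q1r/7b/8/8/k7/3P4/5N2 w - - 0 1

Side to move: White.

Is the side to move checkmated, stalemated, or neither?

checkmate

White to move; white king on h8.
In check: yes, from the black rook on h7.
King squares — g7: attacked by Bh6; h7: attacked by Qf7; g8: attacked by Qf7.
Legal moves for White: none.
In check with no legal moves → checkmate.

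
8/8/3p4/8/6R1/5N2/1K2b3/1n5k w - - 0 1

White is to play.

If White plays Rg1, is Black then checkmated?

yes

After Rg1: black king on h1; in check: yes, from the white rook on g1.
King squares — g1: attacked by Nf3; g2: attacked by Rg1; h2: attacked by Nf3.
Black has no legal moves → checkmate.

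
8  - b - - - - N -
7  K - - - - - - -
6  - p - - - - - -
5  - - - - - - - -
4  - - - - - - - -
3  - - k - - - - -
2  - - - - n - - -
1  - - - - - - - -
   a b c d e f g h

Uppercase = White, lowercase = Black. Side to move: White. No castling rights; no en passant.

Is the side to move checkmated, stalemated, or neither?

neither

White to move; white king on a7.
In check: yes, from the black bishop on b8.
King squares — a6: available; b6: available; b7: available; a8: available; b8: available.
Legal moves for White: Kxb8, Ka8, Kb7, Kxb6, Ka6.
White is in check but has 5 legal moves → neither.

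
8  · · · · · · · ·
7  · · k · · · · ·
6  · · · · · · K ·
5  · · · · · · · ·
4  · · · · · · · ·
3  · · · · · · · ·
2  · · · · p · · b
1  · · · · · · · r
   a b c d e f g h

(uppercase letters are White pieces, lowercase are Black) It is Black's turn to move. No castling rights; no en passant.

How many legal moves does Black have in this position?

Black to move; king on c7.
In check: no.
Legal moves: Kd8, Kc8, Kb8, Kd7, Kb7, Kd6, Kc6, Kb6, Bd6, Be5, Bf4, Bg3, Bg1, Rg1+, Rf1, Re1, Rd1, Rc1, Rb1, Ra1, e1=Q, e1=R, e1=B, e1=N.
Count: 24.

24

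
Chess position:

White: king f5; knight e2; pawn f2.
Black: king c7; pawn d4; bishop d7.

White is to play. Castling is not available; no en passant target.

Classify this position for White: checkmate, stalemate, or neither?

White to move; white king on f5.
In check: yes, from the black bishop on d7.
Legal moves for White: Kg6, Kf6, Kg5, Ke5, Kf4, Ke4.
White is in check but has 6 legal moves → neither.

neither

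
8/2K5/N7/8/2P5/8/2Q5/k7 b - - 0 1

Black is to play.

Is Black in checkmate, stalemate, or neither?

stalemate

Black to move; black king on a1.
In check: no.
King squares — b1: attacked by Qc2; a2: attacked by Qc2; b2: attacked by Qc2.
Legal moves for Black: none.
Not in check and no legal moves → stalemate.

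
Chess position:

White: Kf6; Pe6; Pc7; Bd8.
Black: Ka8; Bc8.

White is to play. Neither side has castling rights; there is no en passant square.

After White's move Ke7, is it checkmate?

After Ke7: black king on a8; in check: no.
Black is not in check, so this cannot be checkmate.

no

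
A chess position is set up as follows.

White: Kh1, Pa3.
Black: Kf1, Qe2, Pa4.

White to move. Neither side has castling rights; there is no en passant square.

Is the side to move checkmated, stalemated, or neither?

White to move; white king on h1.
In check: no.
King squares — g1: attacked by Kf1; g2: attacked by Kf1; h2: attacked by Qe2.
Legal moves for White: none.
Not in check and no legal moves → stalemate.

stalemate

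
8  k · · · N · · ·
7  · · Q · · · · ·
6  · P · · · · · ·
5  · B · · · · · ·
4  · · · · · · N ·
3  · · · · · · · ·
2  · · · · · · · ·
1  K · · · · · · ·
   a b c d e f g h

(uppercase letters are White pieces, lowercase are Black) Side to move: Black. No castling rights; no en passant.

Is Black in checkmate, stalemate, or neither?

Black to move; black king on a8.
In check: no.
King squares — a7: attacked by Pb6; b7: attacked by Qc7; b8: attacked by Qc7.
Legal moves for Black: none.
Not in check and no legal moves → stalemate.

stalemate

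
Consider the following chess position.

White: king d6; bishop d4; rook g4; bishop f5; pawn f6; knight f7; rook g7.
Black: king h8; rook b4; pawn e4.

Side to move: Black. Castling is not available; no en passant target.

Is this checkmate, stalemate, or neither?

Black to move; black king on h8.
In check: yes, from the white knight on f7.
King squares — g7: attacked by Rg4; h7: attacked by Bf5; g8: attacked by Rg7.
Legal moves for Black: none.
In check with no legal moves → checkmate.

checkmate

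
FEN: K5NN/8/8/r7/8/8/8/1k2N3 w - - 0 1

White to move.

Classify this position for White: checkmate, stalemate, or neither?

neither

White to move; white king on a8.
In check: yes, from the black rook on a5.
Legal moves for White: Kb8, Kb7.
White is in check but has 2 legal moves → neither.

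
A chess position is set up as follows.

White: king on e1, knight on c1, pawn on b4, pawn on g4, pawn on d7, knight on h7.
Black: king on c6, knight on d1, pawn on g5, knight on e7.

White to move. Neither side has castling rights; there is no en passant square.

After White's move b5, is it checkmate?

After b5: black king on c6; in check: yes, from the white pawn on b5.
Black has 8 legal replies: Kxd7, Kc7, Kb7, Kd6, Kb6, Kd5, Kc5, Kxb5.
In check but a legal move exists → not checkmate.

no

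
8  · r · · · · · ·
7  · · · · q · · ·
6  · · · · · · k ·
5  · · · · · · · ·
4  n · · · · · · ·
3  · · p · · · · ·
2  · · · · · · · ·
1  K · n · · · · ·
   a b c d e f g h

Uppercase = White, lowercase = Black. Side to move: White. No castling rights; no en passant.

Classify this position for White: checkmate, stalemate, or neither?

stalemate

White to move; white king on a1.
In check: no.
King squares — b1: attacked by Rb8; a2: attacked by Nc1; b2: attacked by Pc3.
Legal moves for White: none.
Not in check and no legal moves → stalemate.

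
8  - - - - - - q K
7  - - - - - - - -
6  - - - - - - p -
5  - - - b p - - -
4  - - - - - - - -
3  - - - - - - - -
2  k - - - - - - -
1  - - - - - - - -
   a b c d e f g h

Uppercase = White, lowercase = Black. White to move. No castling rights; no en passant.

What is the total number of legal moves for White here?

White to move; king on h8.
In check: yes, from the black queen on g8.
Legal moves: none.
Count: 0.

0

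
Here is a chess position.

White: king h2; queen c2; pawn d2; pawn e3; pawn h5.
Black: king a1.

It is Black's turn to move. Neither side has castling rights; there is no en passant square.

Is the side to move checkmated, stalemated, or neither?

stalemate

Black to move; black king on a1.
In check: no.
King squares — b1: attacked by Qc2; a2: attacked by Qc2; b2: attacked by Qc2.
Legal moves for Black: none.
Not in check and no legal moves → stalemate.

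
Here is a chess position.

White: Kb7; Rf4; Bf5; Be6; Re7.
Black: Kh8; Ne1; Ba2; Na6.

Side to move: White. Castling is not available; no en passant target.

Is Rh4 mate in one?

yes

After Rh4: black king on h8; in check: yes, from the white rook on h4.
King squares — g7: attacked by Re7; h7: attacked by Rh4; g8: attacked by Be6.
Black has no legal moves → checkmate.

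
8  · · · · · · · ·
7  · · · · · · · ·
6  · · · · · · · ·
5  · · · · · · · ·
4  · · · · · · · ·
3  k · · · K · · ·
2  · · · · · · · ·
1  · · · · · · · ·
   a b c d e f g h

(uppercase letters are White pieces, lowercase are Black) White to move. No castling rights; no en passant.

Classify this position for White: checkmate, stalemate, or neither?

White to move; white king on e3.
In check: no.
Legal moves for White: Kf4, Ke4, Kd4, Kf3, Kd3, Kf2, Ke2, Kd2.
White has 8 legal moves and is not in check → neither.

neither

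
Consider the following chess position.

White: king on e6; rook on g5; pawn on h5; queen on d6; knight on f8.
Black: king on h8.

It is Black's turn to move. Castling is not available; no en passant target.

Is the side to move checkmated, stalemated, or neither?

Black to move; black king on h8.
In check: no.
King squares — g7: attacked by Rg5; h7: attacked by Nf8; g8: attacked by Rg5.
Legal moves for Black: none.
Not in check and no legal moves → stalemate.

stalemate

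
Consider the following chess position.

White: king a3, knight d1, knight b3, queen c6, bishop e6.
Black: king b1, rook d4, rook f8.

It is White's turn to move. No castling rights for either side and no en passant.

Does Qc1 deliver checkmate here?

yes

After Qc1: black king on b1; in check: yes, from the white queen on c1.
King squares — a1: attacked by Qc1; c1: attacked by Nb3; a2: attacked by Ka3; b2: attacked by Qc1; c2: attacked by Qc1.
Black has no legal moves → checkmate.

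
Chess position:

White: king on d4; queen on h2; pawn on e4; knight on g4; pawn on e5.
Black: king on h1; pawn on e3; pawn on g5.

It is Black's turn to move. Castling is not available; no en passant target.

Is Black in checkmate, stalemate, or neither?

checkmate

Black to move; black king on h1.
In check: yes, from the white queen on h2.
King squares — g1: attacked by Qh2; g2: attacked by Qh2; h2: attacked by Ng4.
Legal moves for Black: none.
In check with no legal moves → checkmate.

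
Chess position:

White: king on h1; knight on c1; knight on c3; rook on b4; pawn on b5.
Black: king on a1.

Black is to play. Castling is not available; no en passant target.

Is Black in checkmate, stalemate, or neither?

Black to move; black king on a1.
In check: no.
King squares — b1: attacked by Nc3; a2: attacked by Nc1; b2: attacked by Rb4.
Legal moves for Black: none.
Not in check and no legal moves → stalemate.

stalemate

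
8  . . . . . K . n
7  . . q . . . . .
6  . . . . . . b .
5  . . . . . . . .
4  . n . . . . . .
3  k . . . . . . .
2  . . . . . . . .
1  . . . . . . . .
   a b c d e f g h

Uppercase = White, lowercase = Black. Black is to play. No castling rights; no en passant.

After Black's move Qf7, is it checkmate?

After Qf7: white king on f8; in check: yes, from the black queen on f7.
King squares — e7: attacked by Qf7; f7: attacked by Bg6; g7: attacked by Qf7; e8: attacked by Qf7; g8: attacked by Qf7.
White has no legal moves → checkmate.

yes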